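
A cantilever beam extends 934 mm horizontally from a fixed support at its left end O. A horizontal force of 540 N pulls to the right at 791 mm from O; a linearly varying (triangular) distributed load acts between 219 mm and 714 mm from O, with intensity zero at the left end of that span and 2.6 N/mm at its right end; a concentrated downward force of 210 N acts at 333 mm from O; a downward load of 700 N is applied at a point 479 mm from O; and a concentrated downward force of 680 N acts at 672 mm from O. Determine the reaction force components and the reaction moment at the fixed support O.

O_x = -540.0 N, O_y = 2234 N, M_O = 1215000 N·mm

Resultant of the triangular load: ½ × 2.6 × 495 = 643.5 N, acting at 549 mm from O (one-third of the span from the peak).
ΣF_x = 0: O_x + 540 = 0 → O_x = -540.0 N.
ΣF_y = 0: O_y − ½·2.6·495 − 210 − 700 − 680 = 0 → O_y = 2234 N.
ΣM about O: M_O − (½·2.6·495)·549 − 210·333 − 700·479 − 680·672 = 0 → M_O = 1215000 N·mm.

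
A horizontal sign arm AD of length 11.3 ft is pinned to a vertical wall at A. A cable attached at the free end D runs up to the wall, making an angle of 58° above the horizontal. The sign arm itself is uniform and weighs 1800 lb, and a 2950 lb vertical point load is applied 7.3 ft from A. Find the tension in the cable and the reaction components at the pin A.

T = 3308 lb, A_x = 1753 lb, A_y = 1944 lb

ΣM about A: T·sin58°·11.3 − 1800·5.65 − 2950·7.3 = 0 → T = 31705/(11.3·0.848048) = 3308.48 ≈ 3308 lb.
ΣF_x = 0: A_x − T·cos58° = 0 → A_x = 3308.48 × 0.529919 = 1753 lb.
ΣF_y = 0: A_y + T·sin58° − 1800 − 2950 = 0 → A_y = 4750 − 3308.48 × 0.848048 = 1944 lb.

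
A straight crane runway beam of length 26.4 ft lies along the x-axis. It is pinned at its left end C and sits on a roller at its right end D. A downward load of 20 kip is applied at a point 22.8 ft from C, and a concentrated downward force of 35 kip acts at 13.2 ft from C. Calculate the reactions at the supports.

C_x = 0, C_y = 20.23 kip, D_y = 34.77 kip

ΣM about C: D_y·26.4 − 20·22.8 − 35·13.2 = 0 → D_y = 918/26.4 = 34.7727 ≈ 34.77 kip.
ΣF_y = 0: C_y + 34.7727 − 20 − 35 = 0 → C_y = 20.23 kip.
ΣF_x = 0: no horizontal applied forces, so C_x = 0.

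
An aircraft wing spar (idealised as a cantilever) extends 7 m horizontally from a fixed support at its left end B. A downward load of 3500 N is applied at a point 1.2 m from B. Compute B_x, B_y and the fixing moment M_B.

B_x = 0, B_y = 3500 N, M_B = 4200 N·m

ΣF_x = 0: B_x = 0.
ΣF_y = 0: B_y − 3500 = 0 → B_y = 3500 N.
ΣM about B: M_B − 3500·1.2 = 0 → M_B = 4200 N·m.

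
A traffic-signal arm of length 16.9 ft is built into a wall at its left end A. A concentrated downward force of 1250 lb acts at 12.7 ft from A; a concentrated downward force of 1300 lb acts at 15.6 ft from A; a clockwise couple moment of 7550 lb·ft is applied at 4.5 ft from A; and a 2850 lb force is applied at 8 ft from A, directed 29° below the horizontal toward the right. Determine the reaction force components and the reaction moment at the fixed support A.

ΣF_x = 0: A_x + 2850·cos29° = 0 → A_x = -2493 lb.
ΣF_y = 0: A_y − 1250 − 1300 − 2850·sin29° = 0 → A_y = 3932 lb.
ΣM about A: M_A − 1250·12.7 − 1300·15.6 − 7550 − 2850·sin29°·8 = 0 → M_A = 54760 lb·ft.

A_x = -2493 lb, A_y = 3932 lb, M_A = 54760 lb·ft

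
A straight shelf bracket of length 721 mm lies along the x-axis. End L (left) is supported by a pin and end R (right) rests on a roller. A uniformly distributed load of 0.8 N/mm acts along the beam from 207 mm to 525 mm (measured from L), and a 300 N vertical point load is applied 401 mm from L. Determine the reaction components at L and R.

L_x = 0, L_y = 258.4 N, R_y = 296.0 N

Resultant of the distributed load: 0.8 × 318 = 254.4 N at 366 mm from L.
ΣM about L: R_y·721 − (0.8·318)·366 − 300·401 = 0 → R_y = 213410.4/721 = 295.992 ≈ 296.0 N.
ΣF_y = 0: L_y + 295.992 − 0.8·318 − 300 = 0 → L_y = 258.4 N.
ΣF_x = 0: no horizontal applied forces, so L_x = 0.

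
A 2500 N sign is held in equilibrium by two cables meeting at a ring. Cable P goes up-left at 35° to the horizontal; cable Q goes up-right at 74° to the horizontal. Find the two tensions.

ΣF_x = 0: −T_P·cos35° + T_Q·cos74° = 0 → T_Q = 2.97185·T_P.
ΣF_y = 0: T_P·sin35° + T_Q·sin74° = 2500.
Substitute: T_P·(0.573576 + 2.97185·0.961262) = 2500 → T_P = 728.799 ≈ 728.8 N.
Then T_Q = 2.97185 × 728.799 = 2166 N.

T_P = 728.8 N, T_Q = 2166 N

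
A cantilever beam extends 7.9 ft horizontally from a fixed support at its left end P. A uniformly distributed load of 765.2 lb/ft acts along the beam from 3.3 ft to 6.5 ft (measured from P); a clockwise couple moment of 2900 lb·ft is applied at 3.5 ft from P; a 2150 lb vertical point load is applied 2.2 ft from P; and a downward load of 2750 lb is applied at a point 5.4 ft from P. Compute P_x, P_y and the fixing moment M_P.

Resultant of the distributed load: 765.2 × 3.2 = 2448.64 lb at 4.9 ft from P.
ΣF_x = 0: P_x = 0.
ΣF_y = 0: P_y − 765.2·3.2 − 2150 − 2750 = 0 → P_y = 7349 lb.
ΣM about P: M_P − (765.2·3.2)·4.9 − 2900 − 2150·2.2 − 2750·5.4 = 0 → M_P = 34480 lb·ft.

P_x = 0, P_y = 7349 lb, M_P = 34480 lb·ft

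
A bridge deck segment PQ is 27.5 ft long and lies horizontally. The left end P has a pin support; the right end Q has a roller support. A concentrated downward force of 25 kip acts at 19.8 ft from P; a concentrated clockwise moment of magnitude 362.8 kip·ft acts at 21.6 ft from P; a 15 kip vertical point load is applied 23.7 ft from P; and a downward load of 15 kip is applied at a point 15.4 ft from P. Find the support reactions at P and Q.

Moments about P: Q_y·27.5 − 25·19.8 − 362.8 − 15·23.7 − 15·15.4 = 0 → Q_y = 1444.3/27.5 = 52.52 kip.
ΣF_y = 0: P_y + 52.52 − 25 − 15 − 15 = 0 → P_y = 2.480 kip.
ΣF_x = 0: no horizontal applied forces, so P_x = 0.

P_x = 0, P_y = 2.480 kip, Q_y = 52.52 kip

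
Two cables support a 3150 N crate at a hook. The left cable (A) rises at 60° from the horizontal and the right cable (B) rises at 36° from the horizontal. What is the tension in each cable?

ΣF_x = 0: −T_A·cos60° + T_B·cos36° = 0 → T_B = 0.618034·T_A.
ΣF_y = 0: T_A·sin60° + T_B·sin36° = 3150.
Substitute: T_A·(0.866025 + 0.618034·0.587785) = 3150 → T_A = 2562.44 ≈ 2562 N.
Then T_B = 0.618034 × 2562.44 = 1584 N.

T_A = 2562 N, T_B = 1584 N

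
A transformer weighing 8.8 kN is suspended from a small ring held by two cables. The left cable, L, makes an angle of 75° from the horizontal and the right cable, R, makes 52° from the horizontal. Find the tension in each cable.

T_L = 6.784 kN, T_R = 2.852 kN

ΣF_x = 0: −T_L·cos75° + T_R·cos52° = 0 → T_R = 0.420392·T_L.
ΣF_y = 0: T_L·sin75° + T_R·sin52° = 8.8.
Substitute: T_L·(0.965926 + 0.420392·0.788011) = 8.8 → T_L = 6.78384 ≈ 6.784 kN.
Then T_R = 0.420392 × 6.78384 = 2.852 kN.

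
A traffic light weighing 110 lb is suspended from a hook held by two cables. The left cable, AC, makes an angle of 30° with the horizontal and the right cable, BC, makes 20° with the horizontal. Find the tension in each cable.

ΣF_x = 0: −T_AC·cos30° + T_BC·cos20° = 0 → T_BC = 0.921605·T_AC.
ΣF_y = 0: T_AC·sin30° + T_BC·sin20° = 110.
Substitute: T_AC·(0.5 + 0.921605·0.34202) = 110 → T_AC = 134.935 ≈ 134.9 lb.
Then T_BC = 0.921605 × 134.935 = 124.4 lb.

T_AC = 134.9 lb, T_BC = 124.4 lb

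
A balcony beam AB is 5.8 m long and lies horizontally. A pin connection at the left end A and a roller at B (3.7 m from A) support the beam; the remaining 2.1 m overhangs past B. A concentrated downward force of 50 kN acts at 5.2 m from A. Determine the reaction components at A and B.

Taking moments about A: B_y·3.7 − 50·5.2 = 0 → B_y = 260/3.7 = 70.2703 ≈ 70.27 kN.
ΣF_y = 0: A_y + 70.2703 − 50 = 0 → A_y = -20.27 kN.
ΣF_x = 0: no horizontal applied forces, so A_x = 0.

A_x = 0, A_y = -20.27 kN, B_y = 70.27 kN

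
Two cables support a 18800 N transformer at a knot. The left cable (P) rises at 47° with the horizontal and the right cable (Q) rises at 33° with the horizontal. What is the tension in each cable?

ΣF_x = 0: −T_P·cos47° + T_Q·cos33° = 0 → T_Q = 0.81319·T_P.
ΣF_y = 0: T_P·sin47° + T_Q·sin33° = 18800.
Substitute: T_P·(0.731354 + 0.81319·0.544639) = 18800 → T_P = 16010.2 ≈ 16010 N.
Then T_Q = 0.81319 × 16010.2 = 13020 N.

T_P = 16010 N, T_Q = 13020 N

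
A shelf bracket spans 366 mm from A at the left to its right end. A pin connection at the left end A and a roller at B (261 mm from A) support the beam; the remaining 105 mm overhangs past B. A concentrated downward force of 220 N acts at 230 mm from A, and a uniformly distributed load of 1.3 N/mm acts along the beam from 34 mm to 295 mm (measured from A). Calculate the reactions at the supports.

A_x = 0, A_y = 151.6 N, B_y = 407.7 N

Resultant of the distributed load: 1.3 × 261 = 339.3 N at 164.5 mm from A.
Moments about A: B_y·261 − 220·230 − (1.3·261)·164.5 = 0 → B_y = 106414.85/261 = 407.72 ≈ 407.7 N.
ΣF_y = 0: A_y + 407.72 − 220 − 1.3·261 = 0 → A_y = 151.6 N.
ΣF_x = 0: no horizontal applied forces, so A_x = 0.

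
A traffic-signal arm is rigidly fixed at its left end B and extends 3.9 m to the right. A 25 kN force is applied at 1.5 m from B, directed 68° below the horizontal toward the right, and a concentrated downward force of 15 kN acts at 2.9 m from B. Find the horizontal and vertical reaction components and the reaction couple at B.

ΣF_x = 0: B_x + 25·cos68° = 0 → B_x = -9.365 kN.
ΣF_y = 0: B_y − 25·sin68° − 15 = 0 → B_y = 38.18 kN.
ΣM about B: M_B − 25·sin68°·1.5 − 15·2.9 = 0 → M_B = 78.27 kN·m.

B_x = -9.365 kN, B_y = 38.18 kN, M_B = 78.27 kN·m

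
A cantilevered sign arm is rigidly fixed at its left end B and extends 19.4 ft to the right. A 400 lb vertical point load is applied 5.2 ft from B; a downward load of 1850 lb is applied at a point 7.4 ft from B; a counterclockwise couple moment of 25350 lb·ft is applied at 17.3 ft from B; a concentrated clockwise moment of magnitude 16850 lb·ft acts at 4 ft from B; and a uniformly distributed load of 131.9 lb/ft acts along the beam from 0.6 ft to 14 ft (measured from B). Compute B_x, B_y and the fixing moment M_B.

B_x = 0, B_y = 4017 lb, M_B = 20170 lb·ft

Resultant of the distributed load: 131.9 × 13.4 = 1767.46 lb at 7.3 ft from B.
ΣF_x = 0: B_x = 0.
ΣF_y = 0: B_y − 400 − 1850 − 131.9·13.4 = 0 → B_y = 4017 lb.
ΣM about B: M_B − 400·5.2 − 1850·7.4 + 25350 − 16850 − (131.9·13.4)·7.3 = 0 → M_B = 20170 lb·ft.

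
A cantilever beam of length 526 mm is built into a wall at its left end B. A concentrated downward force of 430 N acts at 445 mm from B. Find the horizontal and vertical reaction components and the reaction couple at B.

ΣF_x = 0: B_x = 0.
ΣF_y = 0: B_y − 430 = 0 → B_y = 430.0 N.
ΣM about B: M_B − 430·445 = 0 → M_B = 191400 N·mm.

B_x = 0, B_y = 430.0 N, M_B = 191400 N·mm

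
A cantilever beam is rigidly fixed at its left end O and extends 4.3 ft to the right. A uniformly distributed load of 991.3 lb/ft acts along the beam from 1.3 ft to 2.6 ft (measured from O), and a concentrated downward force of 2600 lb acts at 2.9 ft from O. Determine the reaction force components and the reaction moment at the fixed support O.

O_x = 0, O_y = 3889 lb, M_O = 10050 lb·ft

Resultant of the distributed load: 991.3 × 1.3 = 1288.69 lb at 1.95 ft from O.
ΣF_x = 0: O_x = 0.
ΣF_y = 0: O_y − 991.3·1.3 − 2600 = 0 → O_y = 3889 lb.
ΣM about O: M_O − (991.3·1.3)·1.95 − 2600·2.9 = 0 → M_O = 10050 lb·ft.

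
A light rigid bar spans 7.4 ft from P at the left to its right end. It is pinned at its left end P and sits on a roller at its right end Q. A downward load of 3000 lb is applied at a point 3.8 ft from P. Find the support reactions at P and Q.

Moments about P: Q_y·7.4 − 3000·3.8 = 0 → Q_y = 11400/7.4 = 1540.54 ≈ 1541 lb.
ΣF_y = 0: P_y + 1540.54 − 3000 = 0 → P_y = 1459 lb.
ΣF_x = 0: no horizontal applied forces, so P_x = 0.

P_x = 0, P_y = 1459 lb, Q_y = 1541 lb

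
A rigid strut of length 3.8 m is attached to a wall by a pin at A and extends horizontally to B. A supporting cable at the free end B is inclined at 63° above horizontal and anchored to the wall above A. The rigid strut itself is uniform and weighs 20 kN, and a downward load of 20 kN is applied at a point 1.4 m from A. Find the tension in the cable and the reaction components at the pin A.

T = 19.49 kN, A_x = 8.850 kN, A_y = 22.63 kN

ΣM about A: T·sin63°·3.8 − 20·1.9 − 20·1.4 = 0 → T = 66/(3.8·0.891007) = 19.493 ≈ 19.49 kN.
ΣF_x = 0: A_x − T·cos63° = 0 → A_x = 19.493 × 0.45399 = 8.850 kN.
ΣF_y = 0: A_y + T·sin63° − 20 − 20 = 0 → A_y = 40 − 19.493 × 0.891007 = 22.63 kN.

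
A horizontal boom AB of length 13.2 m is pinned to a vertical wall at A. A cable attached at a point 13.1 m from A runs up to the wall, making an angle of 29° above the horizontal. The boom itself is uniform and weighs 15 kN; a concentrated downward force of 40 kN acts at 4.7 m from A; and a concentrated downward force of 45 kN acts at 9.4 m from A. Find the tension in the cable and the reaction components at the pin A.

T = 111.8 kN, A_x = 97.78 kN, A_y = 45.80 kN

ΣM about A: T·sin29°·13.1 − 15·6.6 − 40·4.7 − 45·9.4 = 0 → T = 710/(13.1·0.48481) = 111.793 ≈ 111.8 kN.
ΣF_x = 0: A_x − T·cos29° = 0 → A_x = 111.793 × 0.87462 = 97.78 kN.
ΣF_y = 0: A_y + T·sin29° − 15 − 40 − 45 = 0 → A_y = 100 − 111.793 × 0.48481 = 45.80 kN.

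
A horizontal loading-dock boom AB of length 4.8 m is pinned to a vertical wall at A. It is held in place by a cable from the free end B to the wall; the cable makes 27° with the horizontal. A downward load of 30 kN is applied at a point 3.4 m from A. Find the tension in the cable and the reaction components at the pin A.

T = 46.81 kN, A_x = 41.71 kN, A_y = 8.750 kN

ΣM about A: T·sin27°·4.8 − 30·3.4 = 0 → T = 102/(4.8·0.45399) = 46.8072 ≈ 46.81 kN.
ΣF_x = 0: A_x − T·cos27° = 0 → A_x = 46.8072 × 0.891007 = 41.71 kN.
ΣF_y = 0: A_y + T·sin27° − 30 = 0 → A_y = 30 − 46.8072 × 0.45399 = 8.750 kN.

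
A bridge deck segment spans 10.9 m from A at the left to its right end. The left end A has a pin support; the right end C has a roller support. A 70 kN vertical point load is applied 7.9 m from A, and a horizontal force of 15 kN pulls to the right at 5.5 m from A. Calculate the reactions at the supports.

Moments about A: C_y·10.9 − 70·7.9 = 0 → C_y = 553/10.9 = 50.7339 ≈ 50.73 kN.
ΣF_y = 0: A_y + 50.7339 − 70 = 0 → A_y = 19.27 kN.
ΣF_x = 0: A_x + 15 = 0 → A_x = -15.00 kN.

A_x = -15.00 kN, A_y = 19.27 kN, C_y = 50.73 kN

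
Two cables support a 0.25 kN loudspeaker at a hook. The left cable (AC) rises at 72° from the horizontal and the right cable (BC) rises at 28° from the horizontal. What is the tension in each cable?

T_AC = 0.2241 kN, T_BC = 0.07845 kN

ΣF_x = 0: −T_AC·cos72° + T_BC·cos28° = 0 → T_BC = 0.349983·T_AC.
ΣF_y = 0: T_AC·sin72° + T_BC·sin28° = 0.25.
Substitute: T_AC·(0.951057 + 0.349983·0.469472) = 0.25 → T_AC = 0.224142 ≈ 0.2241 kN.
Then T_BC = 0.349983 × 0.224142 = 0.07845 kN.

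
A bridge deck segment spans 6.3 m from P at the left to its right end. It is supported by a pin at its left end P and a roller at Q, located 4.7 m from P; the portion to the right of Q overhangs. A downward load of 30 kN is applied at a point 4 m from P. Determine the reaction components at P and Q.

P_x = 0, P_y = 4.468 kN, Q_y = 25.53 kN

Moments about P: Q_y·4.7 − 30·4 = 0 → Q_y = 120/4.7 = 25.5319 ≈ 25.53 kN.
ΣF_y = 0: P_y + 25.5319 − 30 = 0 → P_y = 4.468 kN.
ΣF_x = 0: no horizontal applied forces, so P_x = 0.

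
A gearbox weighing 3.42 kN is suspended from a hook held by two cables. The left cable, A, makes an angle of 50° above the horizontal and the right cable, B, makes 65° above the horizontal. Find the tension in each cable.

ΣF_x = 0: −T_A·cos50° + T_B·cos65° = 0 → T_B = 1.52097·T_A.
ΣF_y = 0: T_A·sin50° + T_B·sin65° = 3.42.
Substitute: T_A·(0.766044 + 1.52097·0.906308) = 3.42 → T_A = 1.59477 ≈ 1.595 kN.
Then T_B = 1.52097 × 1.59477 = 2.426 kN.

T_A = 1.595 kN, T_B = 2.426 kN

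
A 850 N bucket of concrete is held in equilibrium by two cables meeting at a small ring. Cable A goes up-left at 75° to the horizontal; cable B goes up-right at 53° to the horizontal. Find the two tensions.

ΣF_x = 0: −T_A·cos75° + T_B·cos53° = 0 → T_B = 0.430064·T_A.
ΣF_y = 0: T_A·sin75° + T_B·sin53° = 850.
Substitute: T_A·(0.965926 + 0.430064·0.798636) = 850 → T_A = 649.157 ≈ 649.2 N.
Then T_B = 0.430064 × 649.157 = 279.2 N.

T_A = 649.2 N, T_B = 279.2 N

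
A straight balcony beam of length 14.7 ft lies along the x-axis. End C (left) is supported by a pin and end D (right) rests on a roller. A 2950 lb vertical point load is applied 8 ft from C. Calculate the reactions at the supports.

C_x = 0, C_y = 1345 lb, D_y = 1605 lb

Taking moments about C: D_y·14.7 − 2950·8 = 0 → D_y = 23600/14.7 = 1605.44 ≈ 1605 lb.
ΣF_y = 0: C_y + 1605.44 − 2950 = 0 → C_y = 1345 lb.
ΣF_x = 0: no horizontal applied forces, so C_x = 0.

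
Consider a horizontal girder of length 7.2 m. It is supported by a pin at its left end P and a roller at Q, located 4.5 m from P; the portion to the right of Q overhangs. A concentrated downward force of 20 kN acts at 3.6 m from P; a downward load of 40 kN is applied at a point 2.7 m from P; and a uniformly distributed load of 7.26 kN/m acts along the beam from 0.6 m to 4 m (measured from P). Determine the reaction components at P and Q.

Resultant of the distributed load: 7.26 × 3.4 = 24.684 kN at 2.3 m from P.
Taking moments about P: Q_y·4.5 − 20·3.6 − 40·2.7 − (7.26·3.4)·2.3 = 0 → Q_y = 236.7732/4.5 = 52.6163 ≈ 52.62 kN.
ΣF_y = 0: P_y + 52.6163 − 20 − 40 − 7.26·3.4 = 0 → P_y = 32.07 kN.
ΣF_x = 0: no horizontal applied forces, so P_x = 0.

P_x = 0, P_y = 32.07 kN, Q_y = 52.62 kN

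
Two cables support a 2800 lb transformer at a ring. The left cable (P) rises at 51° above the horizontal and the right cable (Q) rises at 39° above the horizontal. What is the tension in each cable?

ΣF_x = 0: −T_P·cos51° + T_Q·cos39° = 0 → T_Q = 0.809784·T_P.
ΣF_y = 0: T_P·sin51° + T_Q·sin39° = 2800.
Substitute: T_P·(0.777146 + 0.809784·0.62932) = 2800 → T_P = 2176.01 ≈ 2176 lb.
Then T_Q = 0.809784 × 2176.01 = 1762 lb.

T_P = 2176 lb, T_Q = 1762 lb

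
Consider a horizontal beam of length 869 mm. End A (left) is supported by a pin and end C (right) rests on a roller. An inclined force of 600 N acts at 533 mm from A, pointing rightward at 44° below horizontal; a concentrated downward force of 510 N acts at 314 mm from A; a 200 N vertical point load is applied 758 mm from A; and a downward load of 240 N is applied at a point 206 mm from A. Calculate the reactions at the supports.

A_x = -431.6 N, A_y = 695.5 N, C_y = 671.3 N

ΣM about A: C_y·869 − 600·sin44°·533 − 510·314 − 200·758 − 240·206 = 0 → C_y = 583332/869 = 671.268 ≈ 671.3 N.
ΣF_y = 0: A_y + 671.268 − 600·sin44° − 510 − 200 − 240 = 0 → A_y = 695.5 N.
ΣF_x = 0: A_x + 600·cos44° = 0 → A_x = -431.6 N.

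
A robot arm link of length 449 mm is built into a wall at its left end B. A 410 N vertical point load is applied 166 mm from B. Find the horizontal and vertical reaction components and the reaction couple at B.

B_x = 0, B_y = 410.0 N, M_B = 68060 N·mm

ΣF_x = 0: B_x = 0.
ΣF_y = 0: B_y − 410 = 0 → B_y = 410.0 N.
ΣM about B: M_B − 410·166 = 0 → M_B = 68060 N·mm.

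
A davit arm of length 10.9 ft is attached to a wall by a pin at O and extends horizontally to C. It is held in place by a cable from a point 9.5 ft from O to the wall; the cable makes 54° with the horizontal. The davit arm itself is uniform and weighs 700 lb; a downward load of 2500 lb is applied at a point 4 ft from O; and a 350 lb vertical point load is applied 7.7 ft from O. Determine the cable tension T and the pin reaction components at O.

T = 2148 lb, O_x = 1263 lb, O_y = 1812 lb

ΣM about O: T·sin54°·9.5 − 700·5.45 − 2500·4 − 350·7.7 = 0 → T = 16510/(9.5·0.809017) = 2148.16 ≈ 2148 lb.
ΣF_x = 0: O_x − T·cos54° = 0 → O_x = 2148.16 × 0.587785 = 1263 lb.
ΣF_y = 0: O_y + T·sin54° − 700 − 2500 − 350 = 0 → O_y = 3550 − 2148.16 × 0.809017 = 1812 lb.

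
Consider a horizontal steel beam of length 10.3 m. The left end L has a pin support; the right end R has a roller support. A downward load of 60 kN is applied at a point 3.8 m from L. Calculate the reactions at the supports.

ΣM about L: R_y·10.3 − 60·3.8 = 0 → R_y = 228/10.3 = 22.1359 ≈ 22.14 kN.
ΣF_y = 0: L_y + 22.1359 − 60 = 0 → L_y = 37.86 kN.
ΣF_x = 0: no horizontal applied forces, so L_x = 0.

L_x = 0, L_y = 37.86 kN, R_y = 22.14 kN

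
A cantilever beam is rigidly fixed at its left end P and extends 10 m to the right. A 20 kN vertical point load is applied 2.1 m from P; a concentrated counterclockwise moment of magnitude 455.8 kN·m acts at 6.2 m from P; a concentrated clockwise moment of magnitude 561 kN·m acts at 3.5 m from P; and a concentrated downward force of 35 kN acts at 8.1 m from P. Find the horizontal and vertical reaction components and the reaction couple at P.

P_x = 0, P_y = 55.00 kN, M_P = 430.7 kN·m

ΣF_x = 0: P_x = 0.
ΣF_y = 0: P_y − 20 − 35 = 0 → P_y = 55.00 kN.
ΣM about P: M_P − 20·2.1 + 455.8 − 561 − 35·8.1 = 0 → M_P = 430.7 kN·m.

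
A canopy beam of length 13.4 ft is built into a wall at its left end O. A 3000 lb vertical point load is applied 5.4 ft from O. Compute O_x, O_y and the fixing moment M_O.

O_x = 0, O_y = 3000 lb, M_O = 16200 lb·ft

ΣF_x = 0: O_x = 0.
ΣF_y = 0: O_y − 3000 = 0 → O_y = 3000 lb.
ΣM about O: M_O − 3000·5.4 = 0 → M_O = 16200 lb·ft.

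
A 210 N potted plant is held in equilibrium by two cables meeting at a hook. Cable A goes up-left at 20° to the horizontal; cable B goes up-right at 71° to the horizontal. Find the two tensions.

T_A = 68.38 N, T_B = 197.4 N

ΣF_x = 0: −T_A·cos20° + T_B·cos71° = 0 → T_B = 2.88632·T_A.
ΣF_y = 0: T_A·sin20° + T_B·sin71° = 210.
Substitute: T_A·(0.34202 + 2.88632·0.945519) = 210 → T_A = 68.3796 ≈ 68.38 N.
Then T_B = 2.88632 × 68.3796 = 197.4 N.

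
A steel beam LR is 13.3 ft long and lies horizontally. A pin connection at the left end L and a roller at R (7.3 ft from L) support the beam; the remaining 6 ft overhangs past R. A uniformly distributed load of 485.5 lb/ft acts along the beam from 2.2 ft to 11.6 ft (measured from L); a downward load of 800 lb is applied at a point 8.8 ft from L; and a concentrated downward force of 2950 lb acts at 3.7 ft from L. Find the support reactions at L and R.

Resultant of the distributed load: 485.5 × 9.4 = 4563.7 lb at 6.9 ft from L.
ΣM about L: R_y·7.3 − (485.5·9.4)·6.9 − 800·8.8 − 2950·3.7 = 0 → R_y = 49444.53/7.3 = 6773.22 ≈ 6773 lb.
ΣF_y = 0: L_y + 6773.22 − 485.5·9.4 − 800 − 2950 = 0 → L_y = 1540 lb.
ΣF_x = 0: no horizontal applied forces, so L_x = 0.

L_x = 0, L_y = 1540 lb, R_y = 6773 lb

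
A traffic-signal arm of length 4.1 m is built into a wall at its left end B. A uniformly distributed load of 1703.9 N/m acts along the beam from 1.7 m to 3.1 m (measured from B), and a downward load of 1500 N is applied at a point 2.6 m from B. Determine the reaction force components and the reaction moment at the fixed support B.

Resultant of the distributed load: 1703.9 × 1.4 = 2385.46 N at 2.4 m from B.
ΣF_x = 0: B_x = 0.
ΣF_y = 0: B_y − 1703.9·1.4 − 1500 = 0 → B_y = 3885 N.
ΣM about B: M_B − (1703.9·1.4)·2.4 − 1500·2.6 = 0 → M_B = 9625 N·m.

B_x = 0, B_y = 3885 N, M_B = 9625 N·m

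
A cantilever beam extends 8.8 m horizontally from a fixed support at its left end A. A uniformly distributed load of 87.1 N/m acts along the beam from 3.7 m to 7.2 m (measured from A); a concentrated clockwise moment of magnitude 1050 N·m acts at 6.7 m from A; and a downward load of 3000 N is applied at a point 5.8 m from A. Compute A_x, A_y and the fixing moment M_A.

Resultant of the distributed load: 87.1 × 3.5 = 304.85 N at 5.45 m from A.
ΣF_x = 0: A_x = 0.
ΣF_y = 0: A_y − 87.1·3.5 − 3000 = 0 → A_y = 3305 N.
ΣM about A: M_A − (87.1·3.5)·5.45 − 1050 − 3000·5.8 = 0 → M_A = 20110 N·m.

A_x = 0, A_y = 3305 N, M_A = 20110 N·m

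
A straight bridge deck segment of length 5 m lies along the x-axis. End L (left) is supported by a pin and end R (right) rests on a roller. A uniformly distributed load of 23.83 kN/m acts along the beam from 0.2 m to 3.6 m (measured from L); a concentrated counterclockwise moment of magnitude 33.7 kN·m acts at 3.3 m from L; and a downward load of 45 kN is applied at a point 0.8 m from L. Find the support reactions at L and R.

L_x = 0, L_y = 94.77 kN, R_y = 31.25 kN

Resultant of the distributed load: 23.83 × 3.4 = 81.022 kN at 1.9 m from L.
Taking moments about L: R_y·5 − (23.83·3.4)·1.9 + 33.7 − 45·0.8 = 0 → R_y = 156.2418/5 = 31.2484 ≈ 31.25 kN.
ΣF_y = 0: L_y + 31.2484 − 23.83·3.4 − 45 = 0 → L_y = 94.77 kN.
ΣF_x = 0: no horizontal applied forces, so L_x = 0.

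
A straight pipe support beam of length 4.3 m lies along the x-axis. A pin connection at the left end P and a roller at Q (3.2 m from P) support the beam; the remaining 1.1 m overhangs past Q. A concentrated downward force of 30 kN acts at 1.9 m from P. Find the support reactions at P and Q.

P_x = 0, P_y = 12.19 kN, Q_y = 17.81 kN

Moments about P: Q_y·3.2 − 30·1.9 = 0 → Q_y = 57/3.2 = 17.8125 ≈ 17.81 kN.
ΣF_y = 0: P_y + 17.8125 − 30 = 0 → P_y = 12.19 kN.
ΣF_x = 0: no horizontal applied forces, so P_x = 0.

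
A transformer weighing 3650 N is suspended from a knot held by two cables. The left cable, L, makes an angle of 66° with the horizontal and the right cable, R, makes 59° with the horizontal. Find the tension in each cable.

T_L = 2295 N, T_R = 1812 N

ΣF_x = 0: −T_L·cos66° + T_R·cos59° = 0 → T_R = 0.789722·T_L.
ΣF_y = 0: T_L·sin66° + T_R·sin59° = 3650.
Substitute: T_L·(0.913545 + 0.789722·0.857167) = 3650 → T_L = 2294.92 ≈ 2295 N.
Then T_R = 0.789722 × 2294.92 = 1812 N.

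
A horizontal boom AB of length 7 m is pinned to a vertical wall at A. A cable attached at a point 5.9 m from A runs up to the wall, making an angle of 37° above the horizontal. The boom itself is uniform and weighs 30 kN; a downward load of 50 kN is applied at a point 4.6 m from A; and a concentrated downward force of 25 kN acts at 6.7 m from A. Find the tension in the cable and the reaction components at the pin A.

ΣM about A: T·sin37°·5.9 − 30·3.5 − 50·4.6 − 25·6.7 = 0 → T = 502.5/(5.9·0.601815) = 141.521 ≈ 141.5 kN.
ΣF_x = 0: A_x − T·cos37° = 0 → A_x = 141.521 × 0.798636 = 113.0 kN.
ΣF_y = 0: A_y + T·sin37° − 30 − 50 − 25 = 0 → A_y = 105 − 141.521 × 0.601815 = 19.83 kN.

T = 141.5 kN, A_x = 113.0 kN, A_y = 19.83 kN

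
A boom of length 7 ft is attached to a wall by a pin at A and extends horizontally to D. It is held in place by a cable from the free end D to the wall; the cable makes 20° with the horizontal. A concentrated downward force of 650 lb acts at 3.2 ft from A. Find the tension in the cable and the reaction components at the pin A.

T = 868.8 lb, A_x = 816.4 lb, A_y = 352.9 lb

ΣM about A: T·sin20°·7 − 650·3.2 = 0 → T = 2080/(7·0.34202) = 868.788 ≈ 868.8 lb.
ΣF_x = 0: A_x − T·cos20° = 0 → A_x = 868.788 × 0.939693 = 816.4 lb.
ΣF_y = 0: A_y + T·sin20° − 650 = 0 → A_y = 650 − 868.788 × 0.34202 = 352.9 lb.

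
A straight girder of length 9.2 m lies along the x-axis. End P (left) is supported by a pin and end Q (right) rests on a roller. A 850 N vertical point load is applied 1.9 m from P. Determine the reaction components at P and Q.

P_x = 0, P_y = 674.5 N, Q_y = 175.5 N

Taking moments about P: Q_y·9.2 − 850·1.9 = 0 → Q_y = 1615/9.2 = 175.543 ≈ 175.5 N.
ΣF_y = 0: P_y + 175.543 − 850 = 0 → P_y = 674.5 N.
ΣF_x = 0: no horizontal applied forces, so P_x = 0.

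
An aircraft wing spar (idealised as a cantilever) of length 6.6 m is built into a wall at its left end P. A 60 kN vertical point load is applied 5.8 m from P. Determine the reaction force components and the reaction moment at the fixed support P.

ΣF_x = 0: P_x = 0.
ΣF_y = 0: P_y − 60 = 0 → P_y = 60.00 kN.
ΣM about P: M_P − 60·5.8 = 0 → M_P = 348.0 kN·m.

P_x = 0, P_y = 60.00 kN, M_P = 348.0 kN·m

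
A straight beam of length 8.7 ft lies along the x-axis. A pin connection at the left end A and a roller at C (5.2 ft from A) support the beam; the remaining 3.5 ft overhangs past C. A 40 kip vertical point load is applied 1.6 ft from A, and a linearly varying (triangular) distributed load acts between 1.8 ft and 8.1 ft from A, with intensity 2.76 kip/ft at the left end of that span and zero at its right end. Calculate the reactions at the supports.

Resultant of the triangular load: ½ × 2.76 × 6.3 = 8.694 kip, acting at 3.9 ft from A (one-third of the span from the peak).
Moments about A: C_y·5.2 − 40·1.6 − (½·2.76·6.3)·3.9 = 0 → C_y = 97.9066/5.2 = 18.8282 ≈ 18.83 kip.
ΣF_y = 0: A_y + 18.8282 − 40 − ½·2.76·6.3 = 0 → A_y = 29.87 kip.
ΣF_x = 0: no horizontal applied forces, so A_x = 0.

A_x = 0, A_y = 29.87 kip, C_y = 18.83 kip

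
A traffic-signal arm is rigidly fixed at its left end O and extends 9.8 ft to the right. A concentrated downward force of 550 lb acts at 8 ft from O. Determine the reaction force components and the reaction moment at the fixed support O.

ΣF_x = 0: O_x = 0.
ΣF_y = 0: O_y − 550 = 0 → O_y = 550.0 lb.
ΣM about O: M_O − 550·8 = 0 → M_O = 4400 lb·ft.

O_x = 0, O_y = 550.0 lb, M_O = 4400 lb·ft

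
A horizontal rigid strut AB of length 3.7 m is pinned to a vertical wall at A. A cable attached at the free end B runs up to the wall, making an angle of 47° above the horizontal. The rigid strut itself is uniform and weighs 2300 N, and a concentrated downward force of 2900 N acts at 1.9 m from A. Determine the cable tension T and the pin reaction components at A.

T = 3609 N, A_x = 2461 N, A_y = 2561 N

ΣM about A: T·sin47°·3.7 − 2300·1.85 − 2900·1.9 = 0 → T = 9765/(3.7·0.731354) = 3608.63 ≈ 3609 N.
ΣF_x = 0: A_x − T·cos47° = 0 → A_x = 3608.63 × 0.681998 = 2461 N.
ΣF_y = 0: A_y + T·sin47° − 2300 − 2900 = 0 → A_y = 5200 − 3608.63 × 0.731354 = 2561 N.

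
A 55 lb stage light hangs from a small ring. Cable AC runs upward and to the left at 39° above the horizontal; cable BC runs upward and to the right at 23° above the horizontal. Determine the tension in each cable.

T_AC = 57.34 lb, T_BC = 48.41 lb

ΣF_x = 0: −T_AC·cos39° + T_BC·cos23° = 0 → T_BC = 0.844261·T_AC.
ΣF_y = 0: T_AC·sin39° + T_BC·sin23° = 55.
Substitute: T_AC·(0.62932 + 0.844261·0.390731) = 55 → T_AC = 57.3395 ≈ 57.34 lb.
Then T_BC = 0.844261 × 57.3395 = 48.41 lb.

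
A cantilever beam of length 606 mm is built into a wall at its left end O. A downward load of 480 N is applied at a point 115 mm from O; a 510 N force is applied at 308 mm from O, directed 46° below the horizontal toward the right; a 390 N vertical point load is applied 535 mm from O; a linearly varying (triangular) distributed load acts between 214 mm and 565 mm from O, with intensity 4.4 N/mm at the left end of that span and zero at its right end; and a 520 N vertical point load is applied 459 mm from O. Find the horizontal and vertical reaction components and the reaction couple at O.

Resultant of the triangular load: ½ × 4.4 × 351 = 772.2 N, acting at 331 mm from O (one-third of the span from the peak).
ΣF_x = 0: O_x + 510·cos46° = 0 → O_x = -354.3 N.
ΣF_y = 0: O_y − 480 − 510·sin46° − 390 − ½·4.4·351 − 520 = 0 → O_y = 2529 N.
ΣM about O: M_O − 480·115 − 510·sin46°·308 − 390·535 − (½·4.4·351)·331 − 520·459 = 0 → M_O = 871100 N·mm.

O_x = -354.3 N, O_y = 2529 N, M_O = 871100 N·mm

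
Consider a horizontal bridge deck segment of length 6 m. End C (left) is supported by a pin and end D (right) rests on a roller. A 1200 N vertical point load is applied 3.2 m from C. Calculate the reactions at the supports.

C_x = 0, C_y = 560.0 N, D_y = 640.0 N

ΣM about C: D_y·6 − 1200·3.2 = 0 → D_y = 3840/6 = 640.0 N.
ΣF_y = 0: C_y + 640 − 1200 = 0 → C_y = 560.0 N.
ΣF_x = 0: no horizontal applied forces, so C_x = 0.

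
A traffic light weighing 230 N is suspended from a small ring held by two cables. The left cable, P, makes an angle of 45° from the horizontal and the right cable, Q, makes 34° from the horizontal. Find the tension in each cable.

ΣF_x = 0: −T_P·cos45° + T_Q·cos34° = 0 → T_Q = 0.852925·T_P.
ΣF_y = 0: T_P·sin45° + T_Q·sin34° = 230.
Substitute: T_P·(0.707107 + 0.852925·0.559193) = 230 → T_P = 194.247 ≈ 194.2 N.
Then T_Q = 0.852925 × 194.247 = 165.7 N.

T_P = 194.2 N, T_Q = 165.7 N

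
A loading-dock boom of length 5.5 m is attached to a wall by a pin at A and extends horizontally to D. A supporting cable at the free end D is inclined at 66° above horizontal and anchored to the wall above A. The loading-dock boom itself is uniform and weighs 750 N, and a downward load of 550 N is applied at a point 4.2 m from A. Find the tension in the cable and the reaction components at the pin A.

ΣM about A: T·sin66°·5.5 − 750·2.75 − 550·4.2 = 0 → T = 4372.5/(5.5·0.913545) = 870.236 ≈ 870.2 N.
ΣF_x = 0: A_x − T·cos66° = 0 → A_x = 870.236 × 0.406737 = 354.0 N.
ΣF_y = 0: A_y + T·sin66° − 750 − 550 = 0 → A_y = 1300 − 870.236 × 0.913545 = 505.0 N.

T = 870.2 N, A_x = 354.0 N, A_y = 505.0 N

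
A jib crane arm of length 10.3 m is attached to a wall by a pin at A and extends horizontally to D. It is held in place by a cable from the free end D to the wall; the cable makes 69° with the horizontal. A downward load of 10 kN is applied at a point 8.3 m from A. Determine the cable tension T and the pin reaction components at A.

ΣM about A: T·sin69°·10.3 − 10·8.3 = 0 → T = 83/(10.3·0.93358) = 8.63156 ≈ 8.632 kN.
ΣF_x = 0: A_x − T·cos69° = 0 → A_x = 8.63156 × 0.358368 = 3.093 kN.
ΣF_y = 0: A_y + T·sin69° − 10 = 0 → A_y = 10 − 8.63156 × 0.93358 = 1.942 kN.

T = 8.632 kN, A_x = 3.093 kN, A_y = 1.942 kN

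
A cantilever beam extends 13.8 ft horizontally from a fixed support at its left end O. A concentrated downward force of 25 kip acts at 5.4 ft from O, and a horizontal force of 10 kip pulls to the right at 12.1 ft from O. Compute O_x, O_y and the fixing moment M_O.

ΣF_x = 0: O_x + 10 = 0 → O_x = -10.00 kip.
ΣF_y = 0: O_y − 25 = 0 → O_y = 25.00 kip.
ΣM about O: M_O − 25·5.4 = 0 → M_O = 135.0 kip·ft.

O_x = -10.00 kip, O_y = 25.00 kip, M_O = 135.0 kip·ft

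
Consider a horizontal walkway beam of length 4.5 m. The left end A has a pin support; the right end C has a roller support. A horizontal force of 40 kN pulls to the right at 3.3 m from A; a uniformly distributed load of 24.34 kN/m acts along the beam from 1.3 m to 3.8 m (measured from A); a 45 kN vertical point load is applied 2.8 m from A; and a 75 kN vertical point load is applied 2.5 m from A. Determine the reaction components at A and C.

Resultant of the distributed load: 24.34 × 2.5 = 60.85 kN at 2.55 m from A.
Moments about A: C_y·4.5 − (24.34·2.5)·2.55 − 45·2.8 − 75·2.5 = 0 → C_y = 468.6675/4.5 = 104.148 ≈ 104.1 kN.
ΣF_y = 0: A_y + 104.148 − 24.34·2.5 − 45 − 75 = 0 → A_y = 76.70 kN.
ΣF_x = 0: A_x + 40 = 0 → A_x = -40.00 kN.

A_x = -40.00 kN, A_y = 76.70 kN, C_y = 104.1 kN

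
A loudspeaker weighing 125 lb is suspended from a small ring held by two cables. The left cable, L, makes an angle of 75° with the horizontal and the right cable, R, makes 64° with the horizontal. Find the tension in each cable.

ΣF_x = 0: −T_L·cos75° + T_R·cos64° = 0 → T_R = 0.590411·T_L.
ΣF_y = 0: T_L·sin75° + T_R·sin64° = 125.
Substitute: T_L·(0.965926 + 0.590411·0.898794) = 125 → T_L = 83.5236 ≈ 83.52 lb.
Then T_R = 0.590411 × 83.5236 = 49.31 lb.

T_L = 83.52 lb, T_R = 49.31 lb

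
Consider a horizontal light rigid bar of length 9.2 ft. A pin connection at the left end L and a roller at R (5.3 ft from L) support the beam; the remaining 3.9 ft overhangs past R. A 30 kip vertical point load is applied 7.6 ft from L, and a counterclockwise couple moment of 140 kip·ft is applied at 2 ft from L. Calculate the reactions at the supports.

Moments about L: R_y·5.3 − 30·7.6 + 140 = 0 → R_y = 88/5.3 = 16.6038 ≈ 16.60 kip.
ΣF_y = 0: L_y + 16.6038 − 30 = 0 → L_y = 13.40 kip.
ΣF_x = 0: no horizontal applied forces, so L_x = 0.

L_x = 0, L_y = 13.40 kip, R_y = 16.60 kip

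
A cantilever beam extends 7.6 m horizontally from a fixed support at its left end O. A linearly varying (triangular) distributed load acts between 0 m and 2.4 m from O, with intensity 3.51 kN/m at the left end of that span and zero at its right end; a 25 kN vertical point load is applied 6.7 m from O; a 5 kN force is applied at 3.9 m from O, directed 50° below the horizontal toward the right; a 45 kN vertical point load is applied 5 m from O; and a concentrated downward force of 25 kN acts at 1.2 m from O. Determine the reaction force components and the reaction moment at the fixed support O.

Resultant of the triangular load: ½ × 3.51 × 2.4 = 4.212 kN, acting at 0.8 m from O (one-third of the span from the peak).
ΣF_x = 0: O_x + 5·cos50° = 0 → O_x = -3.214 kN.
ΣF_y = 0: O_y − ½·3.51·2.4 − 25 − 5·sin50° − 45 − 25 = 0 → O_y = 103.0 kN.
ΣM about O: M_O − (½·3.51·2.4)·0.8 − 25·6.7 − 5·sin50°·3.9 − 45·5 − 25·1.2 = 0 → M_O = 440.8 kN·m.

O_x = -3.214 kN, O_y = 103.0 kN, M_O = 440.8 kN·m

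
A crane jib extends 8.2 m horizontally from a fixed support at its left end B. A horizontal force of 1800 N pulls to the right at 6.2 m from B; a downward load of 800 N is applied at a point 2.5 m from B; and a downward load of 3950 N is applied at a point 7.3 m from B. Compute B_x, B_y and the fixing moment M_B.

B_x = -1800 N, B_y = 4750 N, M_B = 30840 N·m

ΣF_x = 0: B_x + 1800 = 0 → B_x = -1800 N.
ΣF_y = 0: B_y − 800 − 3950 = 0 → B_y = 4750 N.
ΣM about B: M_B − 800·2.5 − 3950·7.3 = 0 → M_B = 30840 N·m.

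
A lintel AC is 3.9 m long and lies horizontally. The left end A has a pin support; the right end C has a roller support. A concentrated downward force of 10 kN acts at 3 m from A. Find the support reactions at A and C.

A_x = 0, A_y = 2.308 kN, C_y = 7.692 kN

Moments about A: C_y·3.9 − 10·3 = 0 → C_y = 30/3.9 = 7.69231 ≈ 7.692 kN.
ΣF_y = 0: A_y + 7.69231 − 10 = 0 → A_y = 2.308 kN.
ΣF_x = 0: no horizontal applied forces, so A_x = 0.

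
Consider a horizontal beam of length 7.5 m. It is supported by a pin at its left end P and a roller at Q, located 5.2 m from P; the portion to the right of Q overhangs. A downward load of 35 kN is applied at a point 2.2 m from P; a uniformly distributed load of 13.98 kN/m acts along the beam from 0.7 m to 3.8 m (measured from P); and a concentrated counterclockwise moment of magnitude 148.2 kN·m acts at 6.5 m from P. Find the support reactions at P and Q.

Resultant of the distributed load: 13.98 × 3.1 = 43.338 kN at 2.25 m from P.
ΣM about P: Q_y·5.2 − 35·2.2 − (13.98·3.1)·2.25 + 148.2 = 0 → Q_y = 26.3105/5.2 = 5.05971 ≈ 5.060 kN.
ΣF_y = 0: P_y + 5.05971 − 35 − 13.98·3.1 = 0 → P_y = 73.28 kN.
ΣF_x = 0: no horizontal applied forces, so P_x = 0.

P_x = 0, P_y = 73.28 kN, Q_y = 5.060 kN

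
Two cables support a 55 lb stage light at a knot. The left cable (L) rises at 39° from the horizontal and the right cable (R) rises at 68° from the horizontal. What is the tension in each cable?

ΣF_x = 0: −T_L·cos39° + T_R·cos68° = 0 → T_R = 2.07457·T_L.
ΣF_y = 0: T_L·sin39° + T_R·sin68° = 55.
Substitute: T_L·(0.62932 + 2.07457·0.927184) = 55 → T_L = 21.5447 ≈ 21.54 lb.
Then T_R = 2.07457 × 21.5447 = 44.70 lb.

T_L = 21.54 lb, T_R = 44.70 lb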